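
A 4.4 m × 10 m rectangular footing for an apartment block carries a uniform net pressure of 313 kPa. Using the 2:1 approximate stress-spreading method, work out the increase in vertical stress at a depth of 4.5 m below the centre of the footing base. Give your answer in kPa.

Δσ_z ≈ 107 kPa

By the 2:1 method the load spreads at 1 horizontal : 2 vertical, so at depth z the loaded area has grown by z in each plan dimension:
Δσ = qBL/((B+z)(L+z)) = 313×4.4×10/((4.4+4.5)(10+4.5)) = 106.72 kPa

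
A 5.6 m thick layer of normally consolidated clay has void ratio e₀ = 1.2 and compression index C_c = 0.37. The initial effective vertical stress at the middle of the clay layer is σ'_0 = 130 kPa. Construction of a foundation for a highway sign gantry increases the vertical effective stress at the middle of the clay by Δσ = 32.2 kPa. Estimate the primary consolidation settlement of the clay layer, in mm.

Final effective stress: σ'_f = σ'_0 + Δσ = 130 + 32.2 = 162.2 kPa.
Normally consolidated clay, so the full stress increment lies on the virgin compression line:
S_c = C_c·H/(1+e₀)·log₁₀(σ'_f/σ'_0) = 0.37×5.6/(1+1.2)×log₁₀(162.2/130)
    = 0.94182 × 0.096107 = 0.09052 m

S_c ≈ 90.5 mm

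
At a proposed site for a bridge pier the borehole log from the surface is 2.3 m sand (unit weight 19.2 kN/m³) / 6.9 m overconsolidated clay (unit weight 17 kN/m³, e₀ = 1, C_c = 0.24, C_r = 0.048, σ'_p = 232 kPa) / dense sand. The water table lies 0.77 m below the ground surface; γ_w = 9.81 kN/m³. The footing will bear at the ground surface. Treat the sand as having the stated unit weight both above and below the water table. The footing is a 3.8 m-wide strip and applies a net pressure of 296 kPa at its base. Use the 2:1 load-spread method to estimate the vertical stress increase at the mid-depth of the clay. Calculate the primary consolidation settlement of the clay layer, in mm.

S_c ≈ 83.3 mm

Mid-depth of clay below the ground surface: z = 2.3 + 6.9/2 = 5.75 m.
Total vertical stress at mid-clay: σ_v = 19.2×2.3 + 17×3.45 = 102.81 kPa.
Pore pressure: u = 9.81×(5.75 − 0.77) = 48.854 kPa.
Initial effective stress: σ'_0 = σ_v − u = 102.81 − 48.854 = 53.956 kPa.
Stress increase at mid-clay by the 2:1 spreading method:
Δσ = qB/(B+z) = 296×3.8/(3.8+5.75) = 117.78 kPa
Final effective stress: σ'_f = 53.956 + 117.78 = 171.74 kPa.
σ'_f = 171.74 ≤ σ'_p = 232 kPa, so the clay remains overconsolidated and only the recompression index applies:
S_c = C_r·H/(1+e₀)·log₁₀(σ'_f/σ'_0) = 0.048×6.9/2×log₁₀(171.74/53.956)
    = 0.1656 × 0.50283 = 0.08327 m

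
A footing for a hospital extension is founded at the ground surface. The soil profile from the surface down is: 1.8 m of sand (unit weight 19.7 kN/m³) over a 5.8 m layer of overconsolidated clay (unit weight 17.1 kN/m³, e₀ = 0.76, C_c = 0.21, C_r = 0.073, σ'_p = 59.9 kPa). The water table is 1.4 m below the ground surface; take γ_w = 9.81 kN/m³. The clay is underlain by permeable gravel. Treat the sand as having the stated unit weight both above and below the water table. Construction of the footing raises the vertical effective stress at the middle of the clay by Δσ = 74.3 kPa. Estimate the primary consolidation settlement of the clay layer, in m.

Mid-depth of clay below the ground surface: z = 1.8 + 5.8/2 = 4.7 m.
Total vertical stress at mid-clay: σ_v = 19.7×1.8 + 17.1×2.9 = 85.05 kPa.
Pore pressure: u = 9.81×(4.7 − 1.4) = 32.373 kPa.
Initial effective stress: σ'_0 = σ_v − u = 85.05 − 32.373 = 52.677 kPa.
Final effective stress: σ'_f = 52.677 + 74.3 = 126.98 kPa.
σ'_f = 126.98 > σ'_p = 59.9 kPa, so the stress path crosses the preconsolidation pressure — recompression up to σ'_p, then virgin compression beyond:
S_c = H/(1+e₀)·[C_r·log₁₀(σ'_p/σ'_0) + C_c·log₁₀(σ'_f/σ'_p)]
    = 5.8/1.76 × [0.073×log₁₀(59.9/52.677) + 0.21×log₁₀(126.98/59.9)]
    = 3.2955 × [0.0040738 + 0.068525] = 0.2392 m

S_c ≈ 0.239 m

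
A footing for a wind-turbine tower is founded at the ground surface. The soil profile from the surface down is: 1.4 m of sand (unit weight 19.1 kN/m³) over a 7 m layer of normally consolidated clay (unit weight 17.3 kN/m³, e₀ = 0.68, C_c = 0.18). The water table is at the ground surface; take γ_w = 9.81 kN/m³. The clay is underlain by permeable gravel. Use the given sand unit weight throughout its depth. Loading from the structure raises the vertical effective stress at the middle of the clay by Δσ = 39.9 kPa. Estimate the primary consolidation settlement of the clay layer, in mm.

Mid-depth of clay below the ground surface: z = 1.4 + 7/2 = 4.9 m.
Total vertical stress at mid-clay: σ_v = 19.1×1.4 + 17.3×3.5 = 87.29 kPa.
Pore pressure: u = 9.81×(4.9 − 0) = 48.069 kPa.
Initial effective stress: σ'_0 = σ_v − u = 87.29 − 48.069 = 39.221 kPa.
Final effective stress: σ'_f = σ'_0 + Δσ = 39.221 + 39.9 = 79.121 kPa.
Normally consolidated clay, so the full stress increment lies on the virgin compression line:
S_c = C_c·H/(1+e₀)·log₁₀(σ'_f/σ'_0) = 0.18×7/(1+0.68)×log₁₀(79.121/39.221)
    = 0.75 × 0.30477 = 0.2286 m

S_c ≈ 229 mm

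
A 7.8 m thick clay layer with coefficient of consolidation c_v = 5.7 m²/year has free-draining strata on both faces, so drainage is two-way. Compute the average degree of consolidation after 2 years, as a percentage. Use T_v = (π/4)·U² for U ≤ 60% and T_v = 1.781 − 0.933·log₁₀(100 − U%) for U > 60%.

U ≈ 87.2 %

Drainage path length: H_d = H/2 = 3.9 m (double drainage).
T_v = c_v·t/H_d² = 5.7×2/3.9² = 0.74951.
T_v = 0.74951 corresponds to the U > 60% branch:
U = 1 − 10^((1.781 − T_v)/0.933)/100 = 0.8725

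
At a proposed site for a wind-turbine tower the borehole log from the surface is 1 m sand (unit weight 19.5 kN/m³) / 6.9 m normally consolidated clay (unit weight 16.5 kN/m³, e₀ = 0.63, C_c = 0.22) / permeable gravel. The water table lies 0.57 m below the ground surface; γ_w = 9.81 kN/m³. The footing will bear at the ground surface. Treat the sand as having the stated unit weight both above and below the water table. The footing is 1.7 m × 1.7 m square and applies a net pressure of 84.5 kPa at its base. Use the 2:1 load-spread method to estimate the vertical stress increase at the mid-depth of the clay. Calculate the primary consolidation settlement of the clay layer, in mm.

Mid-depth of clay below the ground surface: z = 1 + 6.9/2 = 4.45 m.
Total vertical stress at mid-clay: σ_v = 19.5×1 + 16.5×3.45 = 76.425 kPa.
Pore pressure: u = 9.81×(4.45 − 0.57) = 38.063 kPa.
Initial effective stress: σ'_0 = σ_v − u = 76.425 − 38.063 = 38.362 kPa.
Stress increase at mid-clay by the 2:1 spreading method:
Δσ = qBL/((B+z)(L+z)) = 84.5×1.7×1.7/((1.7+4.45)(1.7+4.45)) = 6.4566 kPa
Final effective stress: σ'_f = σ'_0 + Δσ = 38.362 + 6.4566 = 44.819 kPa.
Normally consolidated clay, so the full stress increment lies on the virgin compression line:
S_c = C_c·H/(1+e₀)·log₁₀(σ'_f/σ'_0) = 0.22×6.9/(1+0.63)×log₁₀(44.819/38.362)
    = 0.93129 × 0.067561 = 0.06292 m

S_c ≈ 62.9 mm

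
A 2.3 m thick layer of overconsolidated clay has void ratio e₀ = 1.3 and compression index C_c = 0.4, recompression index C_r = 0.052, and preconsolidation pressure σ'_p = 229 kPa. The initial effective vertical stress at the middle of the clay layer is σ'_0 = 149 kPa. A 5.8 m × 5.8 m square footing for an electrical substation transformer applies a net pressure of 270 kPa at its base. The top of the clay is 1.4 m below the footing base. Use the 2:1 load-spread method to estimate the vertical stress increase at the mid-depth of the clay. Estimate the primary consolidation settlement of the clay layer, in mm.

Mid-depth of clay below the footing base: z = 1.4 + 2.3/2 = 2.55 m.
Stress increase at mid-clay by the 2:1 spreading method:
Δσ = qBL/((B+z)(L+z)) = 270×5.8×5.8/((5.8+2.55)(5.8+2.55)) = 130.27 kPa
Final effective stress: σ'_f = 149 + 130.27 = 279.27 kPa.
σ'_f = 279.27 > σ'_p = 229 kPa, so the stress path crosses the preconsolidation pressure — recompression up to σ'_p, then virgin compression beyond:
S_c = H/(1+e₀)·[C_r·log₁₀(σ'_p/σ'_0) + C_c·log₁₀(σ'_f/σ'_p)]
    = 2.3/2.3 × [0.052×log₁₀(229/149) + 0.4×log₁₀(279.27/229)]
    = 1 × [0.0097058 + 0.034476] = 0.04418 m

S_c ≈ 44.2 mm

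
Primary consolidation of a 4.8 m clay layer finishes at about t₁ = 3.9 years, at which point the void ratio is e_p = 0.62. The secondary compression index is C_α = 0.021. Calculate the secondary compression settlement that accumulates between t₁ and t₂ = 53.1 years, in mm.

Secondary compression: S_s = C_α·H/(1+e_p)·log₁₀(t₂/t₁)
S_s = 0.021×4.8/(1+0.62)×log₁₀(53.1/3.9)
    = 0.06222 × 1.134 = 0.07056 m

S_s ≈ 70.6 mm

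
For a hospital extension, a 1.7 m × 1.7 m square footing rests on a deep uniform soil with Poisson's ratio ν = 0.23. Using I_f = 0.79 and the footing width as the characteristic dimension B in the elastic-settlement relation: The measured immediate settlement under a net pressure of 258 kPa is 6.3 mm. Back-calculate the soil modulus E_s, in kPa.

E_s ≈ 52100 kPa

S_e = q·B·(1−ν²)/E_s · I_f  ⇒  E_s = q·B·(1−ν²)·I_f / S_e.
E_s = 258 × 1.7 × 0.9471 × 0.79 / 0.0063 = 52090 kPa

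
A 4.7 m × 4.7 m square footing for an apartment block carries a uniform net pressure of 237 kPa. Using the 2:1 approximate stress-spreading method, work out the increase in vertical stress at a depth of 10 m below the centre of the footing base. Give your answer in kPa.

Δσ_z ≈ 24.2 kPa

By the 2:1 method the load spreads at 1 horizontal : 2 vertical, so at depth z the loaded area has grown by z in each plan dimension:
Δσ = qBL/((B+z)(L+z)) = 237×4.7×4.7/((4.7+10)(4.7+10)) = 24.228 kPa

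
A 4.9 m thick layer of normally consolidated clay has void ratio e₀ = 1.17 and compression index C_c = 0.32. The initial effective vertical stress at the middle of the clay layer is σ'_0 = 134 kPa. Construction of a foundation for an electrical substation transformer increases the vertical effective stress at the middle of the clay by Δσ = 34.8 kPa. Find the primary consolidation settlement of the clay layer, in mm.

Final effective stress: σ'_f = σ'_0 + Δσ = 134 + 34.8 = 168.8 kPa.
Normally consolidated clay, so the full stress increment lies on the virgin compression line:
S_c = C_c·H/(1+e₀)·log₁₀(σ'_f/σ'_0) = 0.32×4.9/(1+1.17)×log₁₀(168.8/134)
    = 0.72258 × 0.10027 = 0.07245 m

S_c ≈ 72.5 mm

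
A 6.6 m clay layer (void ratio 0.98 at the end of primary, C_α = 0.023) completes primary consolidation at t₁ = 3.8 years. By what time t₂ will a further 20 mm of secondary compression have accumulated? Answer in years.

t₂ ≈ 6.93 years

S_s = C_α·H/(1+e_p)·log₁₀(t₂/t₁) ⇒ log₁₀(t₂/t₁) = S_s·(1+e_p)/(C_α·H).
log₁₀(t₂/t₁) = 0.02 × (1+0.98) / (0.023×6.6) = 0.2609
t₂ = t₁ × 10^0.2609 = 3.8 × 1.823 = 6.929 years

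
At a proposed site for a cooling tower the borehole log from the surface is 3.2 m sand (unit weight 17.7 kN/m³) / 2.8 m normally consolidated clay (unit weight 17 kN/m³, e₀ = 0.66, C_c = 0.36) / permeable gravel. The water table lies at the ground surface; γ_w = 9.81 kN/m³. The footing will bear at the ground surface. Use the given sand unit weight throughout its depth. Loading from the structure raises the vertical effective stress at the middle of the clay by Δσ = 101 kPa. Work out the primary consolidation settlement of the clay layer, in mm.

Mid-depth of clay below the ground surface: z = 3.2 + 2.8/2 = 4.6 m.
Total vertical stress at mid-clay: σ_v = 17.7×3.2 + 17×1.4 = 80.44 kPa.
Pore pressure: u = 9.81×(4.6 − 0) = 45.126 kPa.
Initial effective stress: σ'_0 = σ_v − u = 80.44 − 45.126 = 35.314 kPa.
Final effective stress: σ'_f = σ'_0 + Δσ = 35.314 + 101 = 136.31 kPa.
Normally consolidated clay, so the full stress increment lies on the virgin compression line:
S_c = C_c·H/(1+e₀)·log₁₀(σ'_f/σ'_0) = 0.36×2.8/(1+0.66)×log₁₀(136.31/35.314)
    = 0.60723 × 0.58658 = 0.3562 m

S_c ≈ 356 mm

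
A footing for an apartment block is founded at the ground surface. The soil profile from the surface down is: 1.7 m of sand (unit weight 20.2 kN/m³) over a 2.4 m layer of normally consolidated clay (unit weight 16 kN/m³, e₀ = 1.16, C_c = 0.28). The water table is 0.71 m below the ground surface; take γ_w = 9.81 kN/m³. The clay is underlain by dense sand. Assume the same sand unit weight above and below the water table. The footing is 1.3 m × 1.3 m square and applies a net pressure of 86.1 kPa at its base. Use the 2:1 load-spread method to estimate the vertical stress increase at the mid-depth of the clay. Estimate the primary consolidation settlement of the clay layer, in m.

Mid-depth of clay below the ground surface: z = 1.7 + 2.4/2 = 2.9 m.
Total vertical stress at mid-clay: σ_v = 20.2×1.7 + 16×1.2 = 53.54 kPa.
Pore pressure: u = 9.81×(2.9 − 0.71) = 21.484 kPa.
Initial effective stress: σ'_0 = σ_v − u = 53.54 − 21.484 = 32.056 kPa.
Stress increase at mid-clay by the 2:1 spreading method:
Δσ = qBL/((B+z)(L+z)) = 86.1×1.3×1.3/((1.3+2.9)(1.3+2.9)) = 8.2488 kPa
Final effective stress: σ'_f = σ'_0 + Δσ = 32.056 + 8.2488 = 40.305 kPa.
Normally consolidated clay, so the full stress increment lies on the virgin compression line:
S_c = C_c·H/(1+e₀)·log₁₀(σ'_f/σ'_0) = 0.28×2.4/(1+1.16)×log₁₀(40.305/32.056)
    = 0.31111 × 0.09945 = 0.03094 m

S_c ≈ 0.0309 m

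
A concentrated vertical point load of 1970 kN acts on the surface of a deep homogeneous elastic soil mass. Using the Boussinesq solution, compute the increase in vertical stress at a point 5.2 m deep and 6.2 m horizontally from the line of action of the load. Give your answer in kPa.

Δσ_z ≈ 3.81 kPa

Boussinesq vertical stress below a point load on an elastic half-space:
Δσ_z = 3P/(2πz²) · [1 + (r/z)²]^(−5/2)
r/z = 6.2/5.2 = 1.1923; [1+(r/z)²]^(−5/2) = 0.10958.
Δσ_z = 3×1970/(2π×5.2²) × 0.10958 = 34.786 × 0.10958 = 3.812 kPa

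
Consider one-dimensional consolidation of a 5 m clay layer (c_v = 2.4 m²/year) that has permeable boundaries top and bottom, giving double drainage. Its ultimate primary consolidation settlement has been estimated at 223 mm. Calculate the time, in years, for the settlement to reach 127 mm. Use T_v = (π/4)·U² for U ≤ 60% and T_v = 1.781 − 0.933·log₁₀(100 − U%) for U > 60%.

t ≈ 0.663 years

Drainage path length: H_d = H/2 = 2.5 m (double drainage).
U = S(t)/S_ult = 127/223 = 0.5695.
U ≤ 60%: T_v = (π/4)·U² = (π/4)×0.56951² = 0.25473.
t = T_v·H_d²/c_v = 0.25473×2.5²/2.4 = 0.6634 years.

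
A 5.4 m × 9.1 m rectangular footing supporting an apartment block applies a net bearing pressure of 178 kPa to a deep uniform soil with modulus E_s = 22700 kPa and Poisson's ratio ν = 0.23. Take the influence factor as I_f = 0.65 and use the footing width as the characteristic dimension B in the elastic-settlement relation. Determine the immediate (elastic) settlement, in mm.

Immediate (elastic) settlement: S_e = q·B·(1−ν²)/E_s · I_f.
S_e = 178 × 5.4 × (1 − 0.23²) / 22700 × 0.65
    = 178 × 5.4 × 0.9471 / 22700 × 0.65
    = 0.02607 m = 26.07 mm

S_e ≈ 26.1 mm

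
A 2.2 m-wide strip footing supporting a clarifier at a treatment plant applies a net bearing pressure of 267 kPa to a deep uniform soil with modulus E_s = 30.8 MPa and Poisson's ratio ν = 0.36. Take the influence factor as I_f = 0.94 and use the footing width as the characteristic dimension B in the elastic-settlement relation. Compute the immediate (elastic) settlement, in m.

S_e ≈ 0.0156 m

Immediate (elastic) settlement: S_e = q·B·(1−ν²)/E_s · I_f.
E_s = 30.8 MPa = 30800 kPa.
S_e = 267 × 2.2 × (1 − 0.36²) / 30800 × 0.94
    = 267 × 2.2 × 0.8704 / 30800 × 0.94
    = 0.0156 m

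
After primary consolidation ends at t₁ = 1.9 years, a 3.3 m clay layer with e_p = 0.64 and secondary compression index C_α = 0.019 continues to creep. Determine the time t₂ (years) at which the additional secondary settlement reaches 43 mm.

t₂ ≈ 25.3 years

S_s = C_α·H/(1+e_p)·log₁₀(t₂/t₁) ⇒ log₁₀(t₂/t₁) = S_s·(1+e_p)/(C_α·H).
log₁₀(t₂/t₁) = 0.043 × (1+0.64) / (0.019×3.3) = 1.125
t₂ = t₁ × 10^1.125 = 1.9 × 13.33 = 25.32 years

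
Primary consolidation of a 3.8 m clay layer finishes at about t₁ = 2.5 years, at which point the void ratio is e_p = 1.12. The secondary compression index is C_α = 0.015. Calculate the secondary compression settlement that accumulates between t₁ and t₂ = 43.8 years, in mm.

S_s ≈ 33.4 mm

Secondary compression: S_s = C_α·H/(1+e_p)·log₁₀(t₂/t₁)
S_s = 0.015×3.8/(1+1.12)×log₁₀(43.8/2.5)
    = 0.02689 × 1.244 = 0.03343 m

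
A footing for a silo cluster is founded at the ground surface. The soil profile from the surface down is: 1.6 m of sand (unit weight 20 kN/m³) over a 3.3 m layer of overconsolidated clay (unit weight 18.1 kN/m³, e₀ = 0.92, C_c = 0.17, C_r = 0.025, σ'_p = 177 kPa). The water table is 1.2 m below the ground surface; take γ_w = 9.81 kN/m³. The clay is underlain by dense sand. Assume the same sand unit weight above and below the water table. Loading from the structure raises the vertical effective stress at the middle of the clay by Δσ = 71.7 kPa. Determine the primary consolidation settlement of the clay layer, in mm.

Mid-depth of clay below the ground surface: z = 1.6 + 3.3/2 = 3.25 m.
Total vertical stress at mid-clay: σ_v = 20×1.6 + 18.1×1.65 = 61.865 kPa.
Pore pressure: u = 9.81×(3.25 − 1.2) = 20.11 kPa.
Initial effective stress: σ'_0 = σ_v − u = 61.865 − 20.11 = 41.755 kPa.
Final effective stress: σ'_f = 41.755 + 71.7 = 113.46 kPa.
σ'_f = 113.46 ≤ σ'_p = 177 kPa, so the clay remains overconsolidated and only the recompression index applies:
S_c = C_r·H/(1+e₀)·log₁₀(σ'_f/σ'_0) = 0.025×3.3/1.92×log₁₀(113.46/41.755)
    = 0.04297 × 0.43413 = 0.01865 m

S_c ≈ 18.7 mm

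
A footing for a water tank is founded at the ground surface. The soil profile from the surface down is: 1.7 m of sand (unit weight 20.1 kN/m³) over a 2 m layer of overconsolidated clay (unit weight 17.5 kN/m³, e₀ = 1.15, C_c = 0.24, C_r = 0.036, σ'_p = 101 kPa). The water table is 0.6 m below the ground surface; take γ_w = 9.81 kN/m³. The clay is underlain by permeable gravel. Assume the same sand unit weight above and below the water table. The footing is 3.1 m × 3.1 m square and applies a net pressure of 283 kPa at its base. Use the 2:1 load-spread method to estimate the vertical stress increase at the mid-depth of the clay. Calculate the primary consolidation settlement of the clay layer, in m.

Mid-depth of clay below the ground surface: z = 1.7 + 2/2 = 2.7 m.
Total vertical stress at mid-clay: σ_v = 20.1×1.7 + 17.5×1 = 51.67 kPa.
Pore pressure: u = 9.81×(2.7 − 0.6) = 20.601 kPa.
Initial effective stress: σ'_0 = σ_v − u = 51.67 − 20.601 = 31.069 kPa.
Stress increase at mid-clay by the 2:1 spreading method:
Δσ = qBL/((B+z)(L+z)) = 283×3.1×3.1/((3.1+2.7)(3.1+2.7)) = 80.845 kPa
Final effective stress: σ'_f = 31.069 + 80.845 = 111.91 kPa.
σ'_f = 111.91 > σ'_p = 101 kPa, so the stress path crosses the preconsolidation pressure — recompression up to σ'_p, then virgin compression beyond:
S_c = H/(1+e₀)·[C_r·log₁₀(σ'_p/σ'_0) + C_c·log₁₀(σ'_f/σ'_p)]
    = 2/2.15 × [0.036×log₁₀(101/31.069) + 0.24×log₁₀(111.91/101)]
    = 0.93023 × [0.018432 + 0.010691] = 0.02709 m

S_c ≈ 0.0271 m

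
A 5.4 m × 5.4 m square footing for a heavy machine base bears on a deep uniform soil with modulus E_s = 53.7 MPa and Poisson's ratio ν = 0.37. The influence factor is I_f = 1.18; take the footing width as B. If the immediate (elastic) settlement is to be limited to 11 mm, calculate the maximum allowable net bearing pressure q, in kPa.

q ≈ 107 kPa

E_s = 53.7 MPa = 53700 kPa.
S_e = q·B·(1−ν²)/E_s · I_f  ⇒  q = S_e·E_s / (B·(1−ν²)·I_f).
q = 0.011 × 53700 / (5.4 × 0.8631 × 1.18) = 107.4 kPa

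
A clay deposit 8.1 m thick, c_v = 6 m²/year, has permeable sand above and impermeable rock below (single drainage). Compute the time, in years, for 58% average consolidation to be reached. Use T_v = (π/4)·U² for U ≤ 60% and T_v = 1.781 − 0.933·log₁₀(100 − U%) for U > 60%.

Drainage path length: H_d = H = 8.1 m (single drainage).
U ≤ 60%: T_v = (π/4)·U² = (π/4)×0.58² = 0.26421.
t = T_v·H_d²/c_v = 0.26421×8.1²/6 = 2.889 years.

t ≈ 2.89 years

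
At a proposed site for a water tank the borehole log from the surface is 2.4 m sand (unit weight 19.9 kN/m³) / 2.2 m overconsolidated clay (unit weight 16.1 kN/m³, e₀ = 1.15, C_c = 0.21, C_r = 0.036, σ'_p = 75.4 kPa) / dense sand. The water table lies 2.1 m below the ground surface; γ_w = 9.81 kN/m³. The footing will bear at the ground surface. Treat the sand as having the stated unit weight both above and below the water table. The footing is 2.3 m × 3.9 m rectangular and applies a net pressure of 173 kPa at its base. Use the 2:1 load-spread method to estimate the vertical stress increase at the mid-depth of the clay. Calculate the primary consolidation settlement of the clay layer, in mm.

S_c ≈ 20.3 mm

Mid-depth of clay below the ground surface: z = 2.4 + 2.2/2 = 3.5 m.
Total vertical stress at mid-clay: σ_v = 19.9×2.4 + 16.1×1.1 = 65.47 kPa.
Pore pressure: u = 9.81×(3.5 − 2.1) = 13.734 kPa.
Initial effective stress: σ'_0 = σ_v − u = 65.47 − 13.734 = 51.736 kPa.
Stress increase at mid-clay by the 2:1 spreading method:
Δσ = qBL/((B+z)(L+z)) = 173×2.3×3.9/((2.3+3.5)(3.9+3.5)) = 36.156 kPa
Final effective stress: σ'_f = 51.736 + 36.156 = 87.892 kPa.
σ'_f = 87.892 > σ'_p = 75.4 kPa, so the stress path crosses the preconsolidation pressure — recompression up to σ'_p, then virgin compression beyond:
S_c = H/(1+e₀)·[C_r·log₁₀(σ'_p/σ'_0) + C_c·log₁₀(σ'_f/σ'_p)]
    = 2.2/2.15 × [0.036×log₁₀(75.4/51.736) + 0.21×log₁₀(87.892/75.4)]
    = 1.0233 × [0.0058888 + 0.013981] = 0.02033 m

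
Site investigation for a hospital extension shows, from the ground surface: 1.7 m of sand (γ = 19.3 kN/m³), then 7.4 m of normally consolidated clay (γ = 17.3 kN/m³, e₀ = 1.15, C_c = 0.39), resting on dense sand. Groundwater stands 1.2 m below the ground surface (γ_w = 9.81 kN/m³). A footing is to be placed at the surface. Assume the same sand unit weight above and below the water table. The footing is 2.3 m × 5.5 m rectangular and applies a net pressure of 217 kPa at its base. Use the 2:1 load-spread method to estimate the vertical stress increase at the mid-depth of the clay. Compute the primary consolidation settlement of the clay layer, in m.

S_c ≈ 0.27 m

Mid-depth of clay below the ground surface: z = 1.7 + 7.4/2 = 5.4 m.
Total vertical stress at mid-clay: σ_v = 19.3×1.7 + 17.3×3.7 = 96.82 kPa.
Pore pressure: u = 9.81×(5.4 − 1.2) = 41.202 kPa.
Initial effective stress: σ'_0 = σ_v − u = 96.82 − 41.202 = 55.618 kPa.
Stress increase at mid-clay by the 2:1 spreading method:
Δσ = qBL/((B+z)(L+z)) = 217×2.3×5.5/((2.3+5.4)(5.5+5.4)) = 32.706 kPa
Final effective stress: σ'_f = σ'_0 + Δσ = 55.618 + 32.706 = 88.324 kPa.
Normally consolidated clay, so the full stress increment lies on the virgin compression line:
S_c = C_c·H/(1+e₀)·log₁₀(σ'_f/σ'_0) = 0.39×7.4/(1+1.15)×log₁₀(88.324/55.618)
    = 1.3423 × 0.20086 = 0.2696 m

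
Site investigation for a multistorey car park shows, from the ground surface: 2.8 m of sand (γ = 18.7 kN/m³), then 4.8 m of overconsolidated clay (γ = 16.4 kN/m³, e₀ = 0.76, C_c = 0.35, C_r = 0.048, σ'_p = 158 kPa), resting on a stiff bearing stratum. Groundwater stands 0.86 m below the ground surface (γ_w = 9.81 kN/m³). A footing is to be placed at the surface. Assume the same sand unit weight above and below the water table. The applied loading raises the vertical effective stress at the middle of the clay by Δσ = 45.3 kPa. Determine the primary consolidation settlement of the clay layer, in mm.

S_c ≈ 37.1 mm

Mid-depth of clay below the ground surface: z = 2.8 + 4.8/2 = 5.2 m.
Total vertical stress at mid-clay: σ_v = 18.7×2.8 + 16.4×2.4 = 91.72 kPa.
Pore pressure: u = 9.81×(5.2 − 0.86) = 42.575 kPa.
Initial effective stress: σ'_0 = σ_v − u = 91.72 − 42.575 = 49.145 kPa.
Final effective stress: σ'_f = 49.145 + 45.3 = 94.445 kPa.
σ'_f = 94.445 ≤ σ'_p = 158 kPa, so the clay remains overconsolidated and only the recompression index applies:
S_c = C_r·H/(1+e₀)·log₁₀(σ'_f/σ'_0) = 0.048×4.8/1.76×log₁₀(94.445/49.145)
    = 0.13091 × 0.2837 = 0.03714 m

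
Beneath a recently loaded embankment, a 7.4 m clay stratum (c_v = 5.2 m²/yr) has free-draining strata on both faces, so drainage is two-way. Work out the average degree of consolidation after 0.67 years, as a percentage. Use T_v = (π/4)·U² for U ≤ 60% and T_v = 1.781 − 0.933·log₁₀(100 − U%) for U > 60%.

Drainage path length: H_d = H/2 = 3.7 m (double drainage).
T_v = c_v·t/H_d² = 5.2×0.67/3.7² = 0.25449.
T_v = 0.25449 corresponds to the U ≤ 60% branch:
U = √(4T_v/π) = 0.5692

U ≈ 56.9 %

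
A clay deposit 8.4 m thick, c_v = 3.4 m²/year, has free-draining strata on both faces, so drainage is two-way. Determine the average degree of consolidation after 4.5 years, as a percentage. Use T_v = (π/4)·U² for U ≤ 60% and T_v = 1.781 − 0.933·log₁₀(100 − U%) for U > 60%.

Drainage path length: H_d = H/2 = 4.2 m (double drainage).
T_v = c_v·t/H_d² = 3.4×4.5/4.2² = 0.86735.
T_v = 0.86735 corresponds to the U > 60% branch:
U = 1 − 10^((1.781 − T_v)/0.933)/100 = 0.9047

U ≈ 90.5 %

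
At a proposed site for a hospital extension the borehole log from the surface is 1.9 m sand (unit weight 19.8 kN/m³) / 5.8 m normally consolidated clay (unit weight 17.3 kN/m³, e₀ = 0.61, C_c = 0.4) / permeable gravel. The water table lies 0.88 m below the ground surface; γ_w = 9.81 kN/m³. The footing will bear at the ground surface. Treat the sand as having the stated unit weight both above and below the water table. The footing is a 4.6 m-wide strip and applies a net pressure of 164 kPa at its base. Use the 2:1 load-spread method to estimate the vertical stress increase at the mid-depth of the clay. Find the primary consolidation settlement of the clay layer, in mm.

S_c ≈ 604 mm

Mid-depth of clay below the ground surface: z = 1.9 + 5.8/2 = 4.8 m.
Total vertical stress at mid-clay: σ_v = 19.8×1.9 + 17.3×2.9 = 87.79 kPa.
Pore pressure: u = 9.81×(4.8 − 0.88) = 38.455 kPa.
Initial effective stress: σ'_0 = σ_v − u = 87.79 − 38.455 = 49.335 kPa.
Stress increase at mid-clay by the 2:1 spreading method:
Δσ = qB/(B+z) = 164×4.6/(4.6+4.8) = 80.255 kPa
Final effective stress: σ'_f = σ'_0 + Δσ = 49.335 + 80.255 = 129.59 kPa.
Normally consolidated clay, so the full stress increment lies on the virgin compression line:
S_c = C_c·H/(1+e₀)·log₁₀(σ'_f/σ'_0) = 0.4×5.8/(1+0.61)×log₁₀(129.59/49.335)
    = 1.441 × 0.41942 = 0.6044 m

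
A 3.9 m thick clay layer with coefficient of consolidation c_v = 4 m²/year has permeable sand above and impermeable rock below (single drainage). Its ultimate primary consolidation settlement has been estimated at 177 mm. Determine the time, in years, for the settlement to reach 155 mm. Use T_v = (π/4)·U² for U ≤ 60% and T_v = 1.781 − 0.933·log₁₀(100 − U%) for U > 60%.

t ≈ 2.89 years

Drainage path length: H_d = H = 3.9 m (single drainage).
U = S(t)/S_ult = 155/177 = 0.8757.
U > 60%: T_v = 1.781 − 0.933·log₁₀(100 − 87.571) = 0.75988.
t = T_v·H_d²/c_v = 0.75988×3.9²/4 = 2.889 years.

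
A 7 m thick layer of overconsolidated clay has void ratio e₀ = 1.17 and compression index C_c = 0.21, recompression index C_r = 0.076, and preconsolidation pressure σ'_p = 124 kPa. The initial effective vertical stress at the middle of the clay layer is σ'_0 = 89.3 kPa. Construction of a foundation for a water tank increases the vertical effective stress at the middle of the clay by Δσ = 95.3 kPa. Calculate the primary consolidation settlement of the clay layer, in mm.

S_c ≈ 152 mm

Final effective stress: σ'_f = 89.3 + 95.3 = 184.6 kPa.
σ'_f = 184.6 > σ'_p = 124 kPa, so the stress path crosses the preconsolidation pressure — recompression up to σ'_p, then virgin compression beyond:
S_c = H/(1+e₀)·[C_r·log₁₀(σ'_p/σ'_0) + C_c·log₁₀(σ'_f/σ'_p)]
    = 7/2.17 × [0.076×log₁₀(124/89.3) + 0.21×log₁₀(184.6/124)]
    = 3.2258 × [0.010835 + 0.03629] = 0.152 m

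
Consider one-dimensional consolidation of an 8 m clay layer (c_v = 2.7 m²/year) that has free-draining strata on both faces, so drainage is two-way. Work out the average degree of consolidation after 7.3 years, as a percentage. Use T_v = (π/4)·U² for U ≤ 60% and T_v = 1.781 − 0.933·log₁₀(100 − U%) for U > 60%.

U ≈ 96.1 %

Drainage path length: H_d = H/2 = 4 m (double drainage).
T_v = c_v·t/H_d² = 2.7×7.3/4² = 1.2319.
T_v = 1.2319 corresponds to the U > 60% branch:
U = 1 − 10^((1.781 − T_v)/0.933)/100 = 0.9612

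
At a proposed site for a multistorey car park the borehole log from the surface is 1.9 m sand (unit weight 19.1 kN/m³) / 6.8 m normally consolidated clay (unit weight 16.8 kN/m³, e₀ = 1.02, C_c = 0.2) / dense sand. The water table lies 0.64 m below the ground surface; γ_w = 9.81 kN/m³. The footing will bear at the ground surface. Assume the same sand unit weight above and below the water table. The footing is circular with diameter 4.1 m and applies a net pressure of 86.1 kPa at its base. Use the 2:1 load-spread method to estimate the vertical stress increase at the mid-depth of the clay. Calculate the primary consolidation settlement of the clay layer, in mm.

S_c ≈ 86.3 mm

Mid-depth of clay below the ground surface: z = 1.9 + 6.8/2 = 5.3 m.
Total vertical stress at mid-clay: σ_v = 19.1×1.9 + 16.8×3.4 = 93.41 kPa.
Pore pressure: u = 9.81×(5.3 − 0.64) = 45.715 kPa.
Initial effective stress: σ'_0 = σ_v − u = 93.41 − 45.715 = 47.695 kPa.
Stress increase at mid-clay by the 2:1 spreading method:
Δσ ≈ qD²/(D+z)² = 86.1×4.1²/(4.1+5.3)² = 16.38 kPa
Final effective stress: σ'_f = σ'_0 + Δσ = 47.695 + 16.38 = 64.075 kPa.
Normally consolidated clay, so the full stress increment lies on the virgin compression line:
S_c = C_c·H/(1+e₀)·log₁₀(σ'_f/σ'_0) = 0.2×6.8/(1+1.02)×log₁₀(64.075/47.695)
    = 0.67327 × 0.12822 = 0.08633 m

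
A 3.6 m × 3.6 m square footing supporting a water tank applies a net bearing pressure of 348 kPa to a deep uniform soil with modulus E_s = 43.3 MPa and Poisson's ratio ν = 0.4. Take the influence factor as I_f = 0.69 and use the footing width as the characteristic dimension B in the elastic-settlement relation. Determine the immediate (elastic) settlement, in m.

S_e ≈ 0.0168 m

Immediate (elastic) settlement: S_e = q·B·(1−ν²)/E_s · I_f.
E_s = 43.3 MPa = 43300 kPa.
S_e = 348 × 3.6 × (1 − 0.4²) / 43300 × 0.69
    = 348 × 3.6 × 0.84 / 43300 × 0.69
    = 0.01677 m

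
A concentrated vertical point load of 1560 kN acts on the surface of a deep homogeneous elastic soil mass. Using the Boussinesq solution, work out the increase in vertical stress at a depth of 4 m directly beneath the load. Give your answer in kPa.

Boussinesq vertical stress below a point load on an elastic half-space:
Δσ_z = 3P/(2πz²) · [1 + (r/z)²]^(−5/2)
r/z = 0/4 = 0; [1+(r/z)²]^(−5/2) = 1.
Δσ_z = 3×1560/(2π×4²) × 1 = 46.553 × 1 = 46.55 kPa

Δσ_z ≈ 46.6 kPa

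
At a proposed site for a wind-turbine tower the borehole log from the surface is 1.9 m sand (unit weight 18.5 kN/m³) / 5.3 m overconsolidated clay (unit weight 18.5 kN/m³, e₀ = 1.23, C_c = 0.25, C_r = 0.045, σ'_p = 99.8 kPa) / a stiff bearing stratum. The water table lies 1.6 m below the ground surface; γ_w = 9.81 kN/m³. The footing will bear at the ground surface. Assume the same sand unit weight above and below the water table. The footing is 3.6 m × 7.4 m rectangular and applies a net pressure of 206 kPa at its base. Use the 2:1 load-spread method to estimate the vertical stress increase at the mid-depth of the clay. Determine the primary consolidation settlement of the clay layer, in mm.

Mid-depth of clay below the ground surface: z = 1.9 + 5.3/2 = 4.55 m.
Total vertical stress at mid-clay: σ_v = 18.5×1.9 + 18.5×2.65 = 84.175 kPa.
Pore pressure: u = 9.81×(4.55 − 1.6) = 28.94 kPa.
Initial effective stress: σ'_0 = σ_v − u = 84.175 − 28.94 = 55.235 kPa.
Stress increase at mid-clay by the 2:1 spreading method:
Δσ = qBL/((B+z)(L+z)) = 206×3.6×7.4/((3.6+4.55)(7.4+4.55)) = 56.348 kPa
Final effective stress: σ'_f = 55.235 + 56.348 = 111.58 kPa.
σ'_f = 111.58 > σ'_p = 99.8 kPa, so the stress path crosses the preconsolidation pressure — recompression up to σ'_p, then virgin compression beyond:
S_c = H/(1+e₀)·[C_r·log₁₀(σ'_p/σ'_0) + C_c·log₁₀(σ'_f/σ'_p)]
    = 5.3/2.23 × [0.045×log₁₀(99.8/55.235) + 0.25×log₁₀(111.58/99.8)]
    = 2.3767 × [0.011561 + 0.012114] = 0.05627 m

S_c ≈ 56.3 mm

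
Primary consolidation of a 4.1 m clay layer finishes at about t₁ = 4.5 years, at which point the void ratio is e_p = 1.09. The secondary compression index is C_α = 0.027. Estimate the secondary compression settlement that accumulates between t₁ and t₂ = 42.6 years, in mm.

S_s ≈ 51.7 mm

Secondary compression: S_s = C_α·H/(1+e_p)·log₁₀(t₂/t₁)
S_s = 0.027×4.1/(1+1.09)×log₁₀(42.6/4.5)
    = 0.05297 × 0.9762 = 0.05171 m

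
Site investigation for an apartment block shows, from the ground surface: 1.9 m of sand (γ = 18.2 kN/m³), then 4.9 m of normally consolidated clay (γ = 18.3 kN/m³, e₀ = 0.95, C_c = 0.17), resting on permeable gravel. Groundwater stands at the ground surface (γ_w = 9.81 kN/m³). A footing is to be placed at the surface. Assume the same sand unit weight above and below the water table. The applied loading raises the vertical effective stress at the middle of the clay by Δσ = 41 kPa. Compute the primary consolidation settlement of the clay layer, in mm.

Mid-depth of clay below the ground surface: z = 1.9 + 4.9/2 = 4.35 m.
Total vertical stress at mid-clay: σ_v = 18.2×1.9 + 18.3×2.45 = 79.415 kPa.
Pore pressure: u = 9.81×(4.35 − 0) = 42.673 kPa.
Initial effective stress: σ'_0 = σ_v − u = 79.415 − 42.673 = 36.742 kPa.
Final effective stress: σ'_f = σ'_0 + Δσ = 36.742 + 41 = 77.742 kPa.
Normally consolidated clay, so the full stress increment lies on the virgin compression line:
S_c = C_c·H/(1+e₀)·log₁₀(σ'_f/σ'_0) = 0.17×4.9/(1+0.95)×log₁₀(77.742/36.742)
    = 0.42718 × 0.32549 = 0.139 m

S_c ≈ 139 mm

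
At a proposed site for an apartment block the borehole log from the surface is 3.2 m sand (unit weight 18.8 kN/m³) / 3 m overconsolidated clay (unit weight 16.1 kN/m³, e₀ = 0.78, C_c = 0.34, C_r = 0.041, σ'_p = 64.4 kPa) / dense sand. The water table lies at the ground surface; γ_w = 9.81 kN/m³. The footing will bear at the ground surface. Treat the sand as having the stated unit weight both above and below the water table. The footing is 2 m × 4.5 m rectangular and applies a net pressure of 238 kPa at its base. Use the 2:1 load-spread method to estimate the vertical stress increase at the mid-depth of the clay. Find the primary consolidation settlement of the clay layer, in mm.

S_c ≈ 46.7 mm

Mid-depth of clay below the ground surface: z = 3.2 + 3/2 = 4.7 m.
Total vertical stress at mid-clay: σ_v = 18.8×3.2 + 16.1×1.5 = 84.31 kPa.
Pore pressure: u = 9.81×(4.7 − 0) = 46.107 kPa.
Initial effective stress: σ'_0 = σ_v − u = 84.31 − 46.107 = 38.203 kPa.
Stress increase at mid-clay by the 2:1 spreading method:
Δσ = qBL/((B+z)(L+z)) = 238×2×4.5/((2+4.7)(4.5+4.7)) = 34.75 kPa
Final effective stress: σ'_f = 38.203 + 34.75 = 72.953 kPa.
σ'_f = 72.953 > σ'_p = 64.4 kPa, so the stress path crosses the preconsolidation pressure — recompression up to σ'_p, then virgin compression beyond:
S_c = H/(1+e₀)·[C_r·log₁₀(σ'_p/σ'_0) + C_c·log₁₀(σ'_f/σ'_p)]
    = 3/1.78 × [0.041×log₁₀(64.4/38.203) + 0.34×log₁₀(72.953/64.4)]
    = 1.6854 × [0.0092983 + 0.018413] = 0.0467 m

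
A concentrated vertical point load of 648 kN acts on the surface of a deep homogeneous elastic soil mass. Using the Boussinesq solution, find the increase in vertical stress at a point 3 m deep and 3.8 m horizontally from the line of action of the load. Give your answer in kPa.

Δσ_z ≈ 3.14 kPa

Boussinesq vertical stress below a point load on an elastic half-space:
Δσ_z = 3P/(2πz²) · [1 + (r/z)²]^(−5/2)
r/z = 3.8/3 = 1.2667; [1+(r/z)²]^(−5/2) = 0.091351.
Δσ_z = 3×648/(2π×3²) × 0.091351 = 34.377 × 0.091351 = 3.14 kPa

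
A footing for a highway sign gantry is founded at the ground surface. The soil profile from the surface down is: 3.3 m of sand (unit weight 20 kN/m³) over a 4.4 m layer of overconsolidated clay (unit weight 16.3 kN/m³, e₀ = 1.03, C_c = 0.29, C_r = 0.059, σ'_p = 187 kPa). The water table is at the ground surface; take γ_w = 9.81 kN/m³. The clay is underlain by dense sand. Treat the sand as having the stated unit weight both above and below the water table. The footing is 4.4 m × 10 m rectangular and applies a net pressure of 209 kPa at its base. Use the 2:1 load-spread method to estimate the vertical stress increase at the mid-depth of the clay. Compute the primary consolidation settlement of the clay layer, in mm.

S_c ≈ 45.1 mm

Mid-depth of clay below the ground surface: z = 3.3 + 4.4/2 = 5.5 m.
Total vertical stress at mid-clay: σ_v = 20×3.3 + 16.3×2.2 = 101.86 kPa.
Pore pressure: u = 9.81×(5.5 − 0) = 53.955 kPa.
Initial effective stress: σ'_0 = σ_v − u = 101.86 − 53.955 = 47.905 kPa.
Stress increase at mid-clay by the 2:1 spreading method:
Δσ = qBL/((B+z)(L+z)) = 209×4.4×10/((4.4+5.5)(10+5.5)) = 59.928 kPa
Final effective stress: σ'_f = 47.905 + 59.928 = 107.83 kPa.
σ'_f = 107.83 ≤ σ'_p = 187 kPa, so the clay remains overconsolidated and only the recompression index applies:
S_c = C_r·H/(1+e₀)·log₁₀(σ'_f/σ'_0) = 0.059×4.4/2.03×log₁₀(107.83/47.905)
    = 0.12788 × 0.35236 = 0.04506 m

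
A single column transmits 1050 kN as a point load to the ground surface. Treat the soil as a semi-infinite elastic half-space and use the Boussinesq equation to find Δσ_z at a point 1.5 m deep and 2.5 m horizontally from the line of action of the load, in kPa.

Δσ_z ≈ 8.03 kPa

Boussinesq vertical stress below a point load on an elastic half-space:
Δσ_z = 3P/(2πz²) · [1 + (r/z)²]^(−5/2)
r/z = 2.5/1.5 = 1.6667; [1+(r/z)²]^(−5/2) = 0.03605.
Δσ_z = 3×1050/(2π×1.5²) × 0.03605 = 222.82 × 0.03605 = 8.033 kPa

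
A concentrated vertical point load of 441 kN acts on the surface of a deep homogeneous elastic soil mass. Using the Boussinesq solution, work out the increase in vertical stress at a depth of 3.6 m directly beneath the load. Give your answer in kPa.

Δσ_z ≈ 16.2 kPa

Boussinesq vertical stress below a point load on an elastic half-space:
Δσ_z = 3P/(2πz²) · [1 + (r/z)²]^(−5/2)
r/z = 0/3.6 = 0; [1+(r/z)²]^(−5/2) = 1.
Δσ_z = 3×441/(2π×3.6²) × 1 = 16.247 × 1 = 16.25 kPa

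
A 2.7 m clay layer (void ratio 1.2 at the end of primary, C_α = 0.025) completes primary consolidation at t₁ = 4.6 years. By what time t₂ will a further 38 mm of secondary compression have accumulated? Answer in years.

S_s = C_α·H/(1+e_p)·log₁₀(t₂/t₁) ⇒ log₁₀(t₂/t₁) = S_s·(1+e_p)/(C_α·H).
log₁₀(t₂/t₁) = 0.038 × (1+1.2) / (0.025×2.7) = 1.239
t₂ = t₁ × 10^1.239 = 4.6 × 17.32 = 79.67 years

t₂ ≈ 79.7 years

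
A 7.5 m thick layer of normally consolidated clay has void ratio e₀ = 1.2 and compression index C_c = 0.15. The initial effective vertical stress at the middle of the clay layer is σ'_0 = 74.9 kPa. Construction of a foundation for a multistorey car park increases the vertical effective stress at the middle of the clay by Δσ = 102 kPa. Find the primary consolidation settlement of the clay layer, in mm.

S_c ≈ 191 mm

Final effective stress: σ'_f = σ'_0 + Δσ = 74.9 + 102 = 176.9 kPa.
Normally consolidated clay, so the full stress increment lies on the virgin compression line:
S_c = C_c·H/(1+e₀)·log₁₀(σ'_f/σ'_0) = 0.15×7.5/(1+1.2)×log₁₀(176.9/74.9)
    = 0.51136 × 0.37325 = 0.1909 m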